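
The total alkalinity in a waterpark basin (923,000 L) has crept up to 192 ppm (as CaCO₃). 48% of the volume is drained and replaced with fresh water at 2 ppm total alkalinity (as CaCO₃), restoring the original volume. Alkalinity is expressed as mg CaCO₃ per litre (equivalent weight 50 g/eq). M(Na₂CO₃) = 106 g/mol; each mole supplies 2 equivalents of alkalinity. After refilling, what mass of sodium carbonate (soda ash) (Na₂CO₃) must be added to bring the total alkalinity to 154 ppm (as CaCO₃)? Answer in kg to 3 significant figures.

52.0 kg

After draining 48% and refilling: 192 × 0.52 + 2 × 0.48 = 100.8 ppm.
Deficit to target: 154 − 100.8 = 53.2 mg/L.
As CaCO₃: 53.2 mg/L × 923,000 L = 49,100 g; ÷ 50 g/eq ÷ 2 = 491 mol Na₂CO₃.
Mass: 491 × 106 = 52,050 g.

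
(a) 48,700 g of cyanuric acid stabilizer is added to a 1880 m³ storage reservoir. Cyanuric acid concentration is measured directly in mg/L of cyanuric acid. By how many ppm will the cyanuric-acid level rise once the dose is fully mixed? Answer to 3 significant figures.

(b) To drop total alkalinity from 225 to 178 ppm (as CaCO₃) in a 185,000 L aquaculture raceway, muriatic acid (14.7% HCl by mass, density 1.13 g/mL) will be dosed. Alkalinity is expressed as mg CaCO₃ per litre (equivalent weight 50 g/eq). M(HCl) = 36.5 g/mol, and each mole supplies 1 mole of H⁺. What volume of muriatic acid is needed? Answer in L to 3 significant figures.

(a) 25.9 ppm; (b) 38.2 L

(a) Volume: 1880 m³ = 1,880,000 L.
(a) Rise: 48,700 g / 1,880,000 L × 1000 = 25.9 mg/L.

(b) Alkalinity to neutralize: (225 − 178) = 47 mg/L as CaCO₃ × 185,000 L = 8695 g as CaCO₃.
(b) Equivalents of H⁺ required: 8695 ÷ 50 g/eq = 173.9 eq = 173.9 mol HCl.
(b) Mass of HCl: 173.9 × 36.5 = 6347 g.
(b) Mass of 14.7% solution: 6347 / 0.147 = 43,180 g.
(b) Volume: 43,180 g ÷ 1.13 g/mL = 38,210 mL.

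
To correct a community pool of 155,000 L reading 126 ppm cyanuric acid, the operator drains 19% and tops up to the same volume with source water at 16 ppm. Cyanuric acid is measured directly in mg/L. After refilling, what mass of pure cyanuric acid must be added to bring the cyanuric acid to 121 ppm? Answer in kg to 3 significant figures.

2.46 kg

After draining 19% and refilling: 126 × 0.81 + 16 × 0.19 = 105.1 ppm.
Deficit to target: 121 − 105.1 = 15.9 mg/L.
Mass: 15.9 mg/L × 155,000 L = 2464 g cyanuric acid.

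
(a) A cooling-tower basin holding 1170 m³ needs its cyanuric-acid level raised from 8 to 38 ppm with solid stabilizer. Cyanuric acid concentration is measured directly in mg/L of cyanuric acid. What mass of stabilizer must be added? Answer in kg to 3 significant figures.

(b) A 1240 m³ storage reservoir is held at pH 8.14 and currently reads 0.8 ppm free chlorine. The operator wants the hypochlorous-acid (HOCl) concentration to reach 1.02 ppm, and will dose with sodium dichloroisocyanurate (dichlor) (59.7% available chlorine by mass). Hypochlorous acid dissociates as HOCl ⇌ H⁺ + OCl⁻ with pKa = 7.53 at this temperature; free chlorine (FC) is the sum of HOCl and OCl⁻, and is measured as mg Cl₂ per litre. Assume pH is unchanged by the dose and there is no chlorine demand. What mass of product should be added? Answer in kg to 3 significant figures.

(a) Volume: 1170 m³ = 1,170,000 L.
(a) CYA to add: (38 − 8) = 30 mg/L × 1,170,000 L = 35,100 g cyanuric acid.

(b) Volume: 1240 m³ = 1,240,000 L.
(b) [OCl⁻]/[HOCl] = 10^(pH − pKa) = 10^(8.14 − 7.53) = 4.074; fraction as HOCl = 1/(1 + 4.074) = 0.1971.
(b) Free chlorine required for 1.02 ppm HOCl: 1.02 / 0.1971 = 5.175 ppm.
(b) FC to add: 5.175 − 0.8 = 4.375 mg/L as Cl₂.
(b) Cl₂ equivalent: 4.375 mg/L × 1,240,000 L = 5425 g.
(b) Product at 59.7% available Cl: 5425 / 0.597 = 9088 g.

(a) 35.1 kg; (b) 9.09 kg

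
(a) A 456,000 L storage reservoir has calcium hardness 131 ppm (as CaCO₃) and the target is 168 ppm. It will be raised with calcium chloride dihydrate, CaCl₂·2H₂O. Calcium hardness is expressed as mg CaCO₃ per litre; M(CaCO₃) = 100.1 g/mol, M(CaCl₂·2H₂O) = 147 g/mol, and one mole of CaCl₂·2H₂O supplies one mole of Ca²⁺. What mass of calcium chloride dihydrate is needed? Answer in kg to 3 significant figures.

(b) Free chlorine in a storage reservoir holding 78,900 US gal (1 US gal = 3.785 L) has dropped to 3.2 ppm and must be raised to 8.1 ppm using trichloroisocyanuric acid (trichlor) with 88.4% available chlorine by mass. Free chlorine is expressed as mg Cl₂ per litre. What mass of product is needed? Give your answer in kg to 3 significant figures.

(a) 24.8 kg; (b) 1.66 kg

(a) Hardness to add: (168 − 131) = 37 mg/L as CaCO₃ × 456,000 L = 16,870 g as CaCO₃.
(a) Moles of Ca²⁺ (1 mol Ca²⁺ ≡ 1 mol CaCO₃): 16,870 / 100.1 g/mol = 168.6 mol.
(a) Mass of CaCl₂·2H₂O: 168.6 × 147 = 24,780 g.

(b) Volume: 78,900 US gal × 3.785 L/gal = 298,636 L.
(b) Chlorine deficit: 8.1 − 3.2 = 4.9 ppm = 4.9 mg/L as Cl₂.
(b) Cl₂ equivalent needed: 4.9 mg/L × 298,636 L = 1,463,000 mg = 1463 g.
(b) Product at 88.4% available chlorine: 1463 / 0.884 = 1655 g.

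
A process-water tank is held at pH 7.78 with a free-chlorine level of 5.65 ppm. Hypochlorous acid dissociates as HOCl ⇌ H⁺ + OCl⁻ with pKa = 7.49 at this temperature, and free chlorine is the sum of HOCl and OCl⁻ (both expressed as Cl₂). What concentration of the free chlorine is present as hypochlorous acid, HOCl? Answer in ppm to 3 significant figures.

[OCl⁻]/[HOCl] = 10^(pH − pKa) = 10^(7.78 − 7.49) = 10^0.29 = 1.95.
Fraction as HOCl = 1 / (1 + 1.95) = 0.339.
HOCl = 0.339 × 5.65 ppm = 1.915 ppm.

1.92 ppm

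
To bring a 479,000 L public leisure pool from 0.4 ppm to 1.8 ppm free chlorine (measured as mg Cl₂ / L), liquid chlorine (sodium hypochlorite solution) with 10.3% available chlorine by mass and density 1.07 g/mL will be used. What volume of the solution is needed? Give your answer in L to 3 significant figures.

Chlorine deficit: 1.8 − 0.4 = 1.4 ppm = 1.4 mg/L as Cl₂.
Cl₂ equivalent needed: 1.4 mg/L × 479,000 L = 670,600 mg = 670.6 g.
Product at 10.3% available chlorine: 670.6 / 0.103 = 6511 g.
Volume at density 1.07 g/mL: 6511 g ÷ 1.07 g/mL = 6085 mL.

6.08 L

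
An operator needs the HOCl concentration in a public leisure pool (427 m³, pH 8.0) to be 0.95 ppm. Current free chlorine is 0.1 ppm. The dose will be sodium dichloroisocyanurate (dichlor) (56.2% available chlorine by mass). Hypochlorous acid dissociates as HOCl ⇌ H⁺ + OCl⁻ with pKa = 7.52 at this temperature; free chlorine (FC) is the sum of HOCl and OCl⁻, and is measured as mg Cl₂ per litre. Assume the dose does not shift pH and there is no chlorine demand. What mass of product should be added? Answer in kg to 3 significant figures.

2.83 kg

Volume: 427 m³ = 427,000 L.
[OCl⁻]/[HOCl] = 10^(pH − pKa) = 10^(8.0 − 7.52) = 3.02; fraction as HOCl = 1/(1 + 3.02) = 0.2488.
Free chlorine required for 0.95 ppm HOCl: 0.95 / 0.2488 = 3.819 ppm.
FC to add: 3.819 − 0.1 = 3.719 mg/L as Cl₂.
Cl₂ equivalent: 3.719 mg/L × 427,000 L = 1588 g.
Product at 56.2% available Cl: 1588 / 0.562 = 2826 g.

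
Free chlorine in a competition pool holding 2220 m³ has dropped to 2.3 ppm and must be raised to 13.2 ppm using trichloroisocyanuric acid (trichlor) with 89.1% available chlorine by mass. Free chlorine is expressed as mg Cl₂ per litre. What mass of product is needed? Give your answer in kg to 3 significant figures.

27.2 kg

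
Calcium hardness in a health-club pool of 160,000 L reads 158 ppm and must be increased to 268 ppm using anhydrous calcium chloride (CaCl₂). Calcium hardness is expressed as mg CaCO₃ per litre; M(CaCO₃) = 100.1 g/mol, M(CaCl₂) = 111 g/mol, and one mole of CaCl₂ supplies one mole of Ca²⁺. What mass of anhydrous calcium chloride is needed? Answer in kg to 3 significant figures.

19.5 kg

Hardness to add: (268 − 158) = 110 mg/L as CaCO₃ × 160,000 L = 17,600 g as CaCO₃.
Moles of Ca²⁺ (1 mol Ca²⁺ ≡ 1 mol CaCO₃): 17,600 / 100.1 g/mol = 175.8 mol.
Mass of CaCl₂: 175.8 × 111 = 19,520 g.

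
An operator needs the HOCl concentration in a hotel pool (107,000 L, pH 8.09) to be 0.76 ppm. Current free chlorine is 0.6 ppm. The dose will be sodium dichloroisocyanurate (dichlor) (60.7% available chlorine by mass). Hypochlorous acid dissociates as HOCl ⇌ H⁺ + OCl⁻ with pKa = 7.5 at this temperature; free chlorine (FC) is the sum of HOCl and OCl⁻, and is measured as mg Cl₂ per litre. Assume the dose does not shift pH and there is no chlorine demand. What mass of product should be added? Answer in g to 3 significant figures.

[OCl⁻]/[HOCl] = 10^(pH − pKa) = 10^(8.09 − 7.5) = 3.89; fraction as HOCl = 1/(1 + 3.89) = 0.2045.
Free chlorine required for 0.76 ppm HOCl: 0.76 / 0.2045 = 3.717 ppm.
FC to add: 3.717 − 0.6 = 3.117 mg/L as Cl₂.
Cl₂ equivalent: 3.117 mg/L × 107,000 L = 333.5 g.
Product at 60.7% available Cl: 333.5 / 0.607 = 549.4 g.

549 g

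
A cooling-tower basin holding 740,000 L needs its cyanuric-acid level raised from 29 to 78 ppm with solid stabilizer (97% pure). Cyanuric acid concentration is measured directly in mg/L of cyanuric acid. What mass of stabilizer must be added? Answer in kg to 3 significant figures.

37.4 kg

CYA to add: (78 − 29) = 49 mg/L × 740,000 L = 36,260 g cyanuric acid.
At 97% purity: 36,260 / 0.97 = 37,380 g product.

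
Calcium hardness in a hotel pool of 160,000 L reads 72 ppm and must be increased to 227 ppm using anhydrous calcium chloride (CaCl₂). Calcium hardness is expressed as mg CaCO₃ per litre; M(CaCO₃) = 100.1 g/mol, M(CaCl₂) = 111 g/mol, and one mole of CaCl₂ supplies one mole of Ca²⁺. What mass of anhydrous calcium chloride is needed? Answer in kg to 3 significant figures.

27.5 kg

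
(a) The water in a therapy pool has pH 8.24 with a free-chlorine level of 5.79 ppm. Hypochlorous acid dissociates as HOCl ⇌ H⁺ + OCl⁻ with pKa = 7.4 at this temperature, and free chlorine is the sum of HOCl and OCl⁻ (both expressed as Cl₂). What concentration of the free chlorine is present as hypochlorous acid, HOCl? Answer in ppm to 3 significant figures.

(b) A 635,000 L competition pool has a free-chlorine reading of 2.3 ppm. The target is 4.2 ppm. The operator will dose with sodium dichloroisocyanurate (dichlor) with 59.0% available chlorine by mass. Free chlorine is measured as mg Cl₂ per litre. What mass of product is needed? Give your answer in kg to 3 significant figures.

(a) 0.731 ppm; (b) 2.04 kg

(a) [OCl⁻]/[HOCl] = 10^(pH − pKa) = 10^(8.24 − 7.4) = 10^0.84 = 6.918.
(a) Fraction as HOCl = 1 / (1 + 6.918) = 0.1263.
(a) HOCl = 0.1263 × 5.79 ppm = 0.7312 ppm.

(b) Chlorine deficit: 4.2 − 2.3 = 1.9 ppm = 1.9 mg/L as Cl₂.
(b) Cl₂ equivalent needed: 1.9 mg/L × 635,000 L = 1,206,000 mg = 1206 g.
(b) Product at 59.0% available chlorine: 1206 / 0.59 = 2045 g.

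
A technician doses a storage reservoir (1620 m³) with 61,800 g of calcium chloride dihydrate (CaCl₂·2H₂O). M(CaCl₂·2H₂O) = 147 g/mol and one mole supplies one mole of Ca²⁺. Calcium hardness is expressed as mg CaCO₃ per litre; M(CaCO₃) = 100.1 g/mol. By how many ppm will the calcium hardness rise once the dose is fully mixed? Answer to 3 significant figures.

Volume: 1620 m³ = 1,620,000 L.
Moles of Ca²⁺: 61,800 g ÷ 147 g/mol = 420.4 mol.
As CaCO₃: 420.4 mol × 100.1 g/mol = 42,080 g.
Rise: 42,080 g / 1,620,000 L × 1000 = 25.98 mg/L.

26.0 ppm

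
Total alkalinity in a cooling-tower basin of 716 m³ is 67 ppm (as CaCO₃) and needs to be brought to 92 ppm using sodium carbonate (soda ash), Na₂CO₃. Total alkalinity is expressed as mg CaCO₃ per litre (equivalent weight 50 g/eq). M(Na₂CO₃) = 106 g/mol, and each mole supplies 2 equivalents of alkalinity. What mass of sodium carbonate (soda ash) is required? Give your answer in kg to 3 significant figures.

19.0 kg

Volume: 716 m³ = 716,000 L.
Alkalinity to add: (92 − 67) = 25 mg/L as CaCO₃ × 716,000 L = 17,900 g as CaCO₃.
Equivalents: 17,900 g ÷ 50 g/eq = 358 eq.
Each mole of Na₂CO₃ supplies 2 eq, so 358 / 2 = 179 mol.
Mass: 179 mol × 106 g/mol = 18,970 g.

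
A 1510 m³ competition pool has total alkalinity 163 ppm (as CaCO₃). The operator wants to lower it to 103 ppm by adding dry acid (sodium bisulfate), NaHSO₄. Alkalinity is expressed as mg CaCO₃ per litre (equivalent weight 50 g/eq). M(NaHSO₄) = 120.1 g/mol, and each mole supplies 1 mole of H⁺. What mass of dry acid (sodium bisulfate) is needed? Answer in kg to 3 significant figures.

218 kg

Volume: 1510 m³ = 1,510,000 L.
Alkalinity to neutralize: (163 − 103) = 60 mg/L as CaCO₃ × 1,510,000 L = 90,600 g as CaCO₃.
Equivalents of H⁺ required: 90,600 ÷ 50 g/eq = 1812 eq = 1812 mol NaHSO₄.
Mass of NaHSO₄: 1812 × 120.1 = 217,600 g.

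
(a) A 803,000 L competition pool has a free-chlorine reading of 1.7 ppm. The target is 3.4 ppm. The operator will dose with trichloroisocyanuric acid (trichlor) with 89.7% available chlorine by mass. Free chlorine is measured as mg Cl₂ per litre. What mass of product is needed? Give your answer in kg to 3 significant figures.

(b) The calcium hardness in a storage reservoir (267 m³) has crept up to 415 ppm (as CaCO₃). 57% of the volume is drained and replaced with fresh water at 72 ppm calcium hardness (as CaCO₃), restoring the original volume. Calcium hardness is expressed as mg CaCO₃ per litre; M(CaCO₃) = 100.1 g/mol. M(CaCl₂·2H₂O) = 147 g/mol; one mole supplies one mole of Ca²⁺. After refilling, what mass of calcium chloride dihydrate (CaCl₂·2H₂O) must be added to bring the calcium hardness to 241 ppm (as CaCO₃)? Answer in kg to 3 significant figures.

(a) Chlorine deficit: 3.4 − 1.7 = 1.7 ppm = 1.7 mg/L as Cl₂.
(a) Cl₂ equivalent needed: 1.7 mg/L × 803,000 L = 1,365,000 mg = 1365 g.
(a) Product at 89.7% available chlorine: 1365 / 0.897 = 1522 g.

(b) Volume: 267 m³ = 267,000 L.
(b) After draining 57% and refilling: 415 × 0.43 + 72 × 0.57 = 219.49 ppm.
(b) Deficit to target: 241 − 219.49 = 21.51 mg/L.
(b) As CaCO₃: 21.51 mg/L × 267,000 L = 5743 g; ÷ 100.1 = 57.37 mol Ca²⁺.
(b) Mass: 57.37 × 147 = 8434 g.

(a) 1.52 kg; (b) 8.43 kg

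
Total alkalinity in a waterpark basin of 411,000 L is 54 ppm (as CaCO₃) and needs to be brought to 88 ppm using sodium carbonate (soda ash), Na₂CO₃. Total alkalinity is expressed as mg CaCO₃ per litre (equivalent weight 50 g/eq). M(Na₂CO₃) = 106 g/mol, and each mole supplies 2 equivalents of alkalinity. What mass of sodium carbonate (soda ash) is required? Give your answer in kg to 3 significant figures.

14.8 kg

Alkalinity to add: (88 − 54) = 34 mg/L as CaCO₃ × 411,000 L = 13,970 g as CaCO₃.
Equivalents: 13,970 g ÷ 50 g/eq = 279.5 eq.
Each mole of Na₂CO₃ supplies 2 eq, so 279.5 / 2 = 139.7 mol.
Mass: 139.7 mol × 106 g/mol = 14,810 g.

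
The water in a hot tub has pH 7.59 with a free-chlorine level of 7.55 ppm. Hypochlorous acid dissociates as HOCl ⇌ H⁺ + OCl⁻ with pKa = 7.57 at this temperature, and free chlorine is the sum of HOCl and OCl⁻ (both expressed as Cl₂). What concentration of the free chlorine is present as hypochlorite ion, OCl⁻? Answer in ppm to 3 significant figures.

[OCl⁻]/[HOCl] = 10^(pH − pKa) = 10^(7.59 − 7.57) = 10^0.02 = 1.047.
Fraction as HOCl = 1 / (1 + 1.047) = 0.4885.
OCl⁻ = (1 − 0.4885) × 7.55 ppm = 3.862 ppm.

3.86 ppm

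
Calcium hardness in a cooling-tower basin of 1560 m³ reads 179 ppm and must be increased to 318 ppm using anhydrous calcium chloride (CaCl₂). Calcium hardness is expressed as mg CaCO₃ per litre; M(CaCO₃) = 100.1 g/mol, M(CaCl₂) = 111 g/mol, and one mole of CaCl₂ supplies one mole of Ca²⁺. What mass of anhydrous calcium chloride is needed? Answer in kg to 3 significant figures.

Volume: 1560 m³ = 1,560,000 L.
Hardness to add: (318 − 179) = 139 mg/L as CaCO₃ × 1,560,000 L = 216,800 g as CaCO₃.
Moles of Ca²⁺ (1 mol Ca²⁺ ≡ 1 mol CaCO₃): 216,800 / 100.1 g/mol = 2166 mol.
Mass of CaCl₂: 2166 × 111 = 240,500 g.

240 kg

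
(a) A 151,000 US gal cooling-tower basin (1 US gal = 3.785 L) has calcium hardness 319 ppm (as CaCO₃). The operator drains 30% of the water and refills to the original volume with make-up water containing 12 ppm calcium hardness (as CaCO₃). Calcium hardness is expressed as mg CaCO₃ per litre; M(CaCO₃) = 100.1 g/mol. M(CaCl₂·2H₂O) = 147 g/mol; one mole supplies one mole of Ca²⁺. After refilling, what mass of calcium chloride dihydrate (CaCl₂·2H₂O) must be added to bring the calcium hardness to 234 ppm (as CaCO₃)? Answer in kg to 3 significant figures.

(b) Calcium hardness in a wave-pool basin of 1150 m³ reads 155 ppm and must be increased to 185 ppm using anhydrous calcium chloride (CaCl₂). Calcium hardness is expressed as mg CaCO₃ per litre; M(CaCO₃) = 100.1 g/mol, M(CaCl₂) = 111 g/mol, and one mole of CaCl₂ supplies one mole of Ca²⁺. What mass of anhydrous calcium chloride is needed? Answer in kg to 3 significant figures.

(a) Volume: 151,000 US gal × 3.785 L/gal = 571,535 L.
(a) After draining 30% and refilling: 319 × 0.70 + 12 × 0.30 = 226.9 ppm.
(a) Deficit to target: 234 − 226.9 = 7.1 mg/L.
(a) As CaCO₃: 7.1 mg/L × 571,535 L = 4058 g; ÷ 100.1 = 40.54 mol Ca²⁺.
(a) Mass: 40.54 × 147 = 5959 g.

(b) Volume: 1150 m³ = 1,150,000 L.
(b) Hardness to add: (185 − 155) = 30 mg/L as CaCO₃ × 1,150,000 L = 34,500 g as CaCO₃.
(b) Moles of Ca²⁺ (1 mol Ca²⁺ ≡ 1 mol CaCO₃): 34,500 / 100.1 g/mol = 344.7 mol.
(b) Mass of CaCl₂: 344.7 × 111 = 38,260 g.

(a) 5.96 kg; (b) 38.3 kg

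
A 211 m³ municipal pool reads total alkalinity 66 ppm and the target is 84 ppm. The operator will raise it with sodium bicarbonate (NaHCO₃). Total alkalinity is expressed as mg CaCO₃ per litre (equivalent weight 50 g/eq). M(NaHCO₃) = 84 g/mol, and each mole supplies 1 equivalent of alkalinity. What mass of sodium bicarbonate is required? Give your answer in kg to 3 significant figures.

6.38 kg

Volume: 211 m³ = 211,000 L.
Alkalinity to add: (84 − 66) = 18 mg/L as CaCO₃ × 211,000 L = 3798 g as CaCO₃.
Equivalents: 3798 g ÷ 50 g/eq = 75.96 eq.
NaHCO₃ supplies 1 eq per mole → 75.96 mol.
Mass: 75.96 mol × 84 g/mol = 6381 g.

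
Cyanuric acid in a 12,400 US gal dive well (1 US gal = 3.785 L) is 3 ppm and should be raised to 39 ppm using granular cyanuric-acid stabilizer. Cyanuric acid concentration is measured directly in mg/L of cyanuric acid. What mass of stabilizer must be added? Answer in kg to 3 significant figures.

Volume: 12,400 US gal × 3.785 L/gal = 46,934 L.
CYA to add: (39 − 3) = 36 mg/L × 46,934 L = 1690 g cyanuric acid.

1.69 kg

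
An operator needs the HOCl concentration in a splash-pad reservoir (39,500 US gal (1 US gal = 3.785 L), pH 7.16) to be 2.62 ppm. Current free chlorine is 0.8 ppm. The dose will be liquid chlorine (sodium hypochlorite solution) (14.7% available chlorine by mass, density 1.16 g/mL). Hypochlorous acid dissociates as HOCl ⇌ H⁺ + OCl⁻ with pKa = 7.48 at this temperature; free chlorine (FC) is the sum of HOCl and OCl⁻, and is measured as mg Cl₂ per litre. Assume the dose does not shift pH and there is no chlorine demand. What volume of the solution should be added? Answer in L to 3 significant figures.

Volume: 39,500 US gal × 3.785 L/gal = 149,508 L.
[OCl⁻]/[HOCl] = 10^(pH − pKa) = 10^(7.16 − 7.48) = 0.4786; fraction as HOCl = 1/(1 + 0.4786) = 0.6763.
Free chlorine required for 2.62 ppm HOCl: 2.62 / 0.6763 = 3.874 ppm.
FC to add: 3.874 − 0.8 = 3.074 mg/L as Cl₂.
Cl₂ equivalent: 3.074 mg/L × 149,508 L = 459.6 g.
Product at 14.7% available Cl: 459.6 / 0.147 = 3126 g.
Volume: 3126 g ÷ 1.16 g/mL = 2695 mL.

2.70 L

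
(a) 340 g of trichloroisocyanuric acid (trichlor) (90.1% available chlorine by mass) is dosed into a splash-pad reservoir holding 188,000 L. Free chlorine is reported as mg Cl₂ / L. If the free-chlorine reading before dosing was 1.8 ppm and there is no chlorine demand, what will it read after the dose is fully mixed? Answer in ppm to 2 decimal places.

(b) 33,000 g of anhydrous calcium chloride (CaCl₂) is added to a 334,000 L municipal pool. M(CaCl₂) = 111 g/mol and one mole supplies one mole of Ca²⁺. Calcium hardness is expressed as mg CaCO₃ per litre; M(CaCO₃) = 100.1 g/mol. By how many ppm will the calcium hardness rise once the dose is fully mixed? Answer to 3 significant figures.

(a) Available chlorine delivered: 340 g × 0.901 = 306.3 g as Cl₂.
(a) Concentration rise: 306.3 g / 188,000 L = 1.629 mg/L = 1.63 ppm.
(a) Final FC: 1.8 + 1.63 = 3.43 ppm.

(b) Moles of Ca²⁺: 33,000 g ÷ 111 g/mol = 297.3 mol.
(b) As CaCO₃: 297.3 mol × 100.1 g/mol = 29,760 g.
(b) Rise: 29,760 g / 334,000 L × 1000 = 89.1 mg/L.

(a) 3.43 ppm; (b) 89.1 ppm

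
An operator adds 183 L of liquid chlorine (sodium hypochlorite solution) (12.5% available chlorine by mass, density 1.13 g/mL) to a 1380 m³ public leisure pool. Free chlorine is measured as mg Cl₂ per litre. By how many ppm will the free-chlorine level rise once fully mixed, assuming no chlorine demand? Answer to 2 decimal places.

Volume: 1380 m³ = 1,380,000 L.
Mass of solution: 183 L × 1000 mL/L × 1.13 g/mL = 206,800 g.
Available chlorine delivered: 206,800 g × 0.125 = 25,850 g as Cl₂.
Concentration rise: 25,850 g / 1,380,000 L = 18.73 mg/L = 18.73 ppm.

18.73 ppm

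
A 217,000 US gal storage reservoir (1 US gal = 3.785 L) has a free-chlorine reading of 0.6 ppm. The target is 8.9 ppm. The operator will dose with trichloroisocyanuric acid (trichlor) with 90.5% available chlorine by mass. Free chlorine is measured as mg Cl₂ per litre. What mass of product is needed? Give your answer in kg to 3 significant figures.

7.53 kg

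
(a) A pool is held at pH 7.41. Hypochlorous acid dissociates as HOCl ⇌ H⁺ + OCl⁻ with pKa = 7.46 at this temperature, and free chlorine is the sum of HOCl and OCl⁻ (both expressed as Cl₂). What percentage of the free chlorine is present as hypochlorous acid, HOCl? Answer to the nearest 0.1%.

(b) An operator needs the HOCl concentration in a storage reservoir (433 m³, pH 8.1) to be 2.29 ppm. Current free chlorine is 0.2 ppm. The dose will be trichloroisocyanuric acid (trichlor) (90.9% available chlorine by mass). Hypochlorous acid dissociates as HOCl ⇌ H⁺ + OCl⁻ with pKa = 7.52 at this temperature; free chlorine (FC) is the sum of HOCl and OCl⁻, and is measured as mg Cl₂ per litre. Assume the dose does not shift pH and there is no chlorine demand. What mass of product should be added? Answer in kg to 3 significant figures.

(a) 52.9%; (b) 5.14 kg

(a) [OCl⁻]/[HOCl] = 10^(pH − pKa) = 10^(7.41 − 7.46) = 10^-0.05 = 0.8913.
(a) Fraction as HOCl = 1 / (1 + 0.8913) = 0.5288.

(b) Volume: 433 m³ = 433,000 L.
(b) [OCl⁻]/[HOCl] = 10^(pH − pKa) = 10^(8.1 − 7.52) = 3.802; fraction as HOCl = 1/(1 + 3.802) = 0.2083.
(b) Free chlorine required for 2.29 ppm HOCl: 2.29 / 0.2083 = 11 ppm.
(b) FC to add: 11 − 0.2 = 10.8 mg/L as Cl₂.
(b) Cl₂ equivalent: 10.8 mg/L × 433,000 L = 4675 g.
(b) Product at 90.9% available Cl: 4675 / 0.909 = 5143 g.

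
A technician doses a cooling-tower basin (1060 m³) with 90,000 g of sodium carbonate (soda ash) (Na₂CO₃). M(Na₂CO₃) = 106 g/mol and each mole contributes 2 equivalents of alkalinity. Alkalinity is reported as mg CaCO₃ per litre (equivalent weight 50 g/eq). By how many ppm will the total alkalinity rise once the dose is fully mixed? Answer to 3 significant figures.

Volume: 1060 m³ = 1,060,000 L.
Moles of Na₂CO₃: 90,000 g ÷ 106 g/mol = 849.1 mol → 1698 eq of alkalinity.
As CaCO₃: 1698 eq × 50 g/eq = 84,910 g.
Rise: 84,910 g / 1,060,000 L × 1000 = 80.1 mg/L.

80.1 ppm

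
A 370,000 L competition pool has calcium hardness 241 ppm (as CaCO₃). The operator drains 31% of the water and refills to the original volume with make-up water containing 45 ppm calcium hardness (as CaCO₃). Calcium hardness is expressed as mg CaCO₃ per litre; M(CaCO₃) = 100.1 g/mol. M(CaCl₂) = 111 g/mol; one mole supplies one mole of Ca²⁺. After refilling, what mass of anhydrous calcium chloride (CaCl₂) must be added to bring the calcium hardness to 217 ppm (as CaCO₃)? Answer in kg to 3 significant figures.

15.1 kg

After draining 31% and refilling: 241 × 0.69 + 45 × 0.31 = 180.24 ppm.
Deficit to target: 217 − 180.24 = 36.76 mg/L.
As CaCO₃: 36.76 mg/L × 370,000 L = 13,600 g; ÷ 100.1 = 135.9 mol Ca²⁺.
Mass: 135.9 × 111 = 15,080 g.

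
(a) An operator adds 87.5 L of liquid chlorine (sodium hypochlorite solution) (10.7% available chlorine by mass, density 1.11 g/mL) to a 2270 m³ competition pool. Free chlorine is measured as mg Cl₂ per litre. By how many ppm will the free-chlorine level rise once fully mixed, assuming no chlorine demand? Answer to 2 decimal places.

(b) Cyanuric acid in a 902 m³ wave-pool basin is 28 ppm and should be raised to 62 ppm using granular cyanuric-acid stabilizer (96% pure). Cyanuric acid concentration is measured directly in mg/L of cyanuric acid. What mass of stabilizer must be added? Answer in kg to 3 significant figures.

(a) 4.58 ppm; (b) 31.9 kg

(a) Volume: 2270 m³ = 2,270,000 L.
(a) Mass of solution: 87.5 L × 1000 mL/L × 1.11 g/mL = 97,130 g.
(a) Available chlorine delivered: 97,130 g × 0.107 = 10,390 g as Cl₂.
(a) Concentration rise: 10,390 g / 2,270,000 L = 4.578 mg/L = 4.58 ppm.

(b) Volume: 902 m³ = 902,000 L.
(b) CYA to add: (62 − 28) = 34 mg/L × 902,000 L = 30,670 g cyanuric acid.
(b) At 96% purity: 30,670 / 0.96 = 31,950 g product.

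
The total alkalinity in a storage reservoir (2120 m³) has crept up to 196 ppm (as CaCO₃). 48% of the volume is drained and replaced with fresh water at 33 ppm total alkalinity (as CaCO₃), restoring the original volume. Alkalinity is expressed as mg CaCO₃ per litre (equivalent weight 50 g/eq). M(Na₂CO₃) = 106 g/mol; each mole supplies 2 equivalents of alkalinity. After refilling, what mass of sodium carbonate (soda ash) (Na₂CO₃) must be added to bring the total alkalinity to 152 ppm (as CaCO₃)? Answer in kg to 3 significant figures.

76.9 kg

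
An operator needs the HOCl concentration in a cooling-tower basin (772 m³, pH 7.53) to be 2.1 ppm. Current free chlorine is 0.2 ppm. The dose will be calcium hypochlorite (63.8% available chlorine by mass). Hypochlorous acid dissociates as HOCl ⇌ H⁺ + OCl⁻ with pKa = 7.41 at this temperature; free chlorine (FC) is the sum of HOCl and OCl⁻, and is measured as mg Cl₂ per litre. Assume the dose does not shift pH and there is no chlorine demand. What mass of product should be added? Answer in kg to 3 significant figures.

5.65 kg

Volume: 772 m³ = 772,000 L.
[OCl⁻]/[HOCl] = 10^(pH − pKa) = 10^(7.53 − 7.41) = 1.318; fraction as HOCl = 1/(1 + 1.318) = 0.4314.
Free chlorine required for 2.1 ppm HOCl: 2.1 / 0.4314 = 4.868 ppm.
FC to add: 4.868 − 0.2 = 4.668 mg/L as Cl₂.
Cl₂ equivalent: 4.668 mg/L × 772,000 L = 3604 g.
Product at 63.8% available Cl: 3604 / 0.638 = 5649 g.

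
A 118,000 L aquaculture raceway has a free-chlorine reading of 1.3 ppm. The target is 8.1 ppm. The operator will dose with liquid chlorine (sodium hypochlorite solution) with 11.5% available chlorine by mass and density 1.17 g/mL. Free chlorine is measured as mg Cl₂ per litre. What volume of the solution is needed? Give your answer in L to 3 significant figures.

Chlorine deficit: 8.1 − 1.3 = 6.8 ppm = 6.8 mg/L as Cl₂.
Cl₂ equivalent needed: 6.8 mg/L × 118,000 L = 802,400 mg = 802.4 g.
Product at 11.5% available chlorine: 802.4 / 0.115 = 6977 g.
Volume at density 1.17 g/mL: 6977 g ÷ 1.17 g/mL = 5964 mL.

5.96 L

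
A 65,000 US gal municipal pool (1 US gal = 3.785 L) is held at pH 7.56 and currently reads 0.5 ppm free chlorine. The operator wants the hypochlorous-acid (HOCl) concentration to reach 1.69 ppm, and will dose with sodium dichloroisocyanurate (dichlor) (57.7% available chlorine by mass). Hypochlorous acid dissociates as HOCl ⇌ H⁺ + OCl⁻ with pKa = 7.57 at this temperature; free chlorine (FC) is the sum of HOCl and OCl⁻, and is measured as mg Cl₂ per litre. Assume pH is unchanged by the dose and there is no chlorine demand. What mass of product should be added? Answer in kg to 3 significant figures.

1.21 kg

Volume: 65,000 US gal × 3.785 L/gal = 246,025 L.
[OCl⁻]/[HOCl] = 10^(pH − pKa) = 10^(7.56 − 7.57) = 0.9772; fraction as HOCl = 1/(1 + 0.9772) = 0.5058.
Free chlorine required for 1.69 ppm HOCl: 1.69 / 0.5058 = 3.342 ppm.
FC to add: 3.342 − 0.5 = 2.842 mg/L as Cl₂.
Cl₂ equivalent: 2.842 mg/L × 246,025 L = 699.1 g.
Product at 57.7% available Cl: 699.1 / 0.577 = 1212 g.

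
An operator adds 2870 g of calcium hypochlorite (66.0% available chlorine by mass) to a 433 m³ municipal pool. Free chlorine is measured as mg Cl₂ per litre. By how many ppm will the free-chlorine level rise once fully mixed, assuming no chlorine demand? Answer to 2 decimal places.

Volume: 433 m³ = 433,000 L.
Available chlorine delivered: 2870 g × 0.66 = 1894 g as Cl₂.
Concentration rise: 1894 g / 433,000 L = 4.375 mg/L = 4.37 ppm.

4.37 ppm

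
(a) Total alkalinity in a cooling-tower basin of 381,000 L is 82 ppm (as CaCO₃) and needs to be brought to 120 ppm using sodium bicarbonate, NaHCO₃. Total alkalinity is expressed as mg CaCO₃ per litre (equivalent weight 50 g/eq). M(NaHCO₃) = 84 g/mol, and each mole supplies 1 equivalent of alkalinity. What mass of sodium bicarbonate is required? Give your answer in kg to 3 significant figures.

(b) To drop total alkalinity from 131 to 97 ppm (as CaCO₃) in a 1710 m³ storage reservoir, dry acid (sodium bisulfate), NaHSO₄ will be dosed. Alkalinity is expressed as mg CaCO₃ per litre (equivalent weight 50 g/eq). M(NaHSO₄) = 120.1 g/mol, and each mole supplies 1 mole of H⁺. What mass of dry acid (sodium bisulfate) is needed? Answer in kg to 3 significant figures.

(a) 24.3 kg; (b) 140 kg

(a) Alkalinity to add: (120 − 82) = 38 mg/L as CaCO₃ × 381,000 L = 14,480 g as CaCO₃.
(a) Equivalents: 14,480 g ÷ 50 g/eq = 289.6 eq.
(a) NaHCO₃ supplies 1 eq per mole → 289.6 mol.
(a) Mass: 289.6 mol × 84 g/mol = 24,320 g.

(b) Volume: 1710 m³ = 1,710,000 L.
(b) Alkalinity to neutralize: (131 − 97) = 34 mg/L as CaCO₃ × 1,710,000 L = 58,140 g as CaCO₃.
(b) Equivalents of H⁺ required: 58,140 ÷ 50 g/eq = 1163 eq = 1163 mol NaHSO₄.
(b) Mass of NaHSO₄: 1163 × 120.1 = 139,700 g.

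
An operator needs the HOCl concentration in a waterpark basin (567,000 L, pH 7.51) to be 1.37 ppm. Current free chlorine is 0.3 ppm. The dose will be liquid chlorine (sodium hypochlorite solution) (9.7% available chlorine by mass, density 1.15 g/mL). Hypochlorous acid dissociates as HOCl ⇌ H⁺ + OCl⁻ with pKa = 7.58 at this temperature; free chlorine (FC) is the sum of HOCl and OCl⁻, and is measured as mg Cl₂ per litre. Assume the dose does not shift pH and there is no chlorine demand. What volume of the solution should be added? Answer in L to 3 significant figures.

[OCl⁻]/[HOCl] = 10^(pH − pKa) = 10^(7.51 − 7.58) = 0.8511; fraction as HOCl = 1/(1 + 0.8511) = 0.5402.
Free chlorine required for 1.37 ppm HOCl: 1.37 / 0.5402 = 2.536 ppm.
FC to add: 2.536 − 0.3 = 2.236 mg/L as Cl₂.
Cl₂ equivalent: 2.236 mg/L × 567,000 L = 1268 g.
Product at 9.7% available Cl: 1268 / 0.097 = 13,070 g.
Volume: 13,070 g ÷ 1.15 g/mL = 11,370 mL.

11.4 L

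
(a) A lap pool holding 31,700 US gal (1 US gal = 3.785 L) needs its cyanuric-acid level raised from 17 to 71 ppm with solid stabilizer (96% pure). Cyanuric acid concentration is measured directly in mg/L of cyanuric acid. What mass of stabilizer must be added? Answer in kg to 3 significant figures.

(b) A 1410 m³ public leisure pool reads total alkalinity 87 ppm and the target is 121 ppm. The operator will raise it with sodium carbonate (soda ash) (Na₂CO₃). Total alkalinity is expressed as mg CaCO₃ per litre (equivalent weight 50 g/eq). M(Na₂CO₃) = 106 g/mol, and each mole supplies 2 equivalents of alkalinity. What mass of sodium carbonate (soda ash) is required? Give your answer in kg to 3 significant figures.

(a) 6.75 kg; (b) 50.8 kg

(a) Volume: 31,700 US gal × 3.785 L/gal = 119,984 L.
(a) CYA to add: (71 − 17) = 54 mg/L × 119,984 L = 6479 g cyanuric acid.
(a) At 96% purity: 6479 / 0.96 = 6749 g product.

(b) Volume: 1410 m³ = 1,410,000 L.
(b) Alkalinity to add: (121 − 87) = 34 mg/L as CaCO₃ × 1,410,000 L = 47,940 g as CaCO₃.
(b) Equivalents: 47,940 g ÷ 50 g/eq = 958.8 eq.
(b) Each mole of Na₂CO₃ supplies 2 eq, so 958.8 / 2 = 479.4 mol.
(b) Mass: 479.4 mol × 106 g/mol = 50,820 g.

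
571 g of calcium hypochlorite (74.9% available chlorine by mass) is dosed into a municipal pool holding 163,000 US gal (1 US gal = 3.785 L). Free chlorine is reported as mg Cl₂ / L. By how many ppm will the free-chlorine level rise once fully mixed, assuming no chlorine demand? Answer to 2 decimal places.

Volume: 163,000 US gal × 3.785 L/gal = 616,955 L.
Available chlorine delivered: 571 g × 0.749 = 427.7 g as Cl₂.
Concentration rise: 427.7 g / 616,955 L = 0.6932 mg/L = 0.69 ppm.

0.69 ppm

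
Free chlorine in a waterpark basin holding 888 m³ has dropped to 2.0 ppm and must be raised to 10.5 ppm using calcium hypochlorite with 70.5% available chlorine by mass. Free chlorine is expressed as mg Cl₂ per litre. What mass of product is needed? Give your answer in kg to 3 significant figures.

10.7 kg

Volume: 888 m³ = 888,000 L.
Chlorine deficit: 10.5 − 2.0 = 8.5 ppm = 8.5 mg/L as Cl₂.
Cl₂ equivalent needed: 8.5 mg/L × 888,000 L = 7,548,000 mg = 7548 g.
Product at 70.5% available chlorine: 7548 / 0.705 = 10,710 g.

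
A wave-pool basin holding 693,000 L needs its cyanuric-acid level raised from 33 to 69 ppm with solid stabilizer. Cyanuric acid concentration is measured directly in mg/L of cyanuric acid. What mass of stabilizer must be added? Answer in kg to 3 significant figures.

CYA to add: (69 − 33) = 36 mg/L × 693,000 L = 24,950 g cyanuric acid.

24.9 kg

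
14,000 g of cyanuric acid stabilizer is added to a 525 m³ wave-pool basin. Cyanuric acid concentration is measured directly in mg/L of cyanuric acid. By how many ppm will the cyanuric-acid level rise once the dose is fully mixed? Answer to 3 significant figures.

26.7 ppm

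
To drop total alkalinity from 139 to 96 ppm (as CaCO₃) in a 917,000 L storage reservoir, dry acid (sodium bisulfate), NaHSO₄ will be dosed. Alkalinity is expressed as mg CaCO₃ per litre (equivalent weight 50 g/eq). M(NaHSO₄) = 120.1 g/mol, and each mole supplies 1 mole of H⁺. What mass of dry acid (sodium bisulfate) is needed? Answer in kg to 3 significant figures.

Alkalinity to neutralize: (139 − 96) = 43 mg/L as CaCO₃ × 917,000 L = 39,430 g as CaCO₃.
Equivalents of H⁺ required: 39,430 ÷ 50 g/eq = 788.6 eq = 788.6 mol NaHSO₄.
Mass of NaHSO₄: 788.6 × 120.1 = 94,710 g.

94.7 kg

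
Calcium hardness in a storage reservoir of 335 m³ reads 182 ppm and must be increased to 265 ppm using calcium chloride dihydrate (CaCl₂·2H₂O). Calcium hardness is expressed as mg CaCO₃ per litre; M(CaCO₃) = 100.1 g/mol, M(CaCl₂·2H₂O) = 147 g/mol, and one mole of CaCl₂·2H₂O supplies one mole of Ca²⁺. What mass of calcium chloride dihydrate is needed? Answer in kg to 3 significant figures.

Volume: 335 m³ = 335,000 L.
Hardness to add: (265 − 182) = 83 mg/L as CaCO₃ × 335,000 L = 27,800 g as CaCO₃.
Moles of Ca²⁺ (1 mol Ca²⁺ ≡ 1 mol CaCO₃): 27,800 / 100.1 g/mol = 277.8 mol.
Mass of CaCl₂·2H₂O: 277.8 × 147 = 40,830 g.

40.8 kg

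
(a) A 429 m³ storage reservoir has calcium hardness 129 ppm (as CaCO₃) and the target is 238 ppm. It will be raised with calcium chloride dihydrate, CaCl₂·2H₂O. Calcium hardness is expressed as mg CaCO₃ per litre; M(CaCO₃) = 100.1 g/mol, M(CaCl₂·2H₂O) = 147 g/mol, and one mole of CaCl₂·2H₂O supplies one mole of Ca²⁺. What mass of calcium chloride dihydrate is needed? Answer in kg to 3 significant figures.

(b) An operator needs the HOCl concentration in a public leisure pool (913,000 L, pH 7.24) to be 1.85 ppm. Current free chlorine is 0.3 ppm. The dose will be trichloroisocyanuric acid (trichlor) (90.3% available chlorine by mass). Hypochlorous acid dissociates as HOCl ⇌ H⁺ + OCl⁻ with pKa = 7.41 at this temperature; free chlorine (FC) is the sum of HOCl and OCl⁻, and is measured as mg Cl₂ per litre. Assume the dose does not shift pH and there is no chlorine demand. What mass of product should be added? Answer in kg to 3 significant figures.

(a) Volume: 429 m³ = 429,000 L.
(a) Hardness to add: (238 − 129) = 109 mg/L as CaCO₃ × 429,000 L = 46,760 g as CaCO₃.
(a) Moles of Ca²⁺ (1 mol Ca²⁺ ≡ 1 mol CaCO₃): 46,760 / 100.1 g/mol = 467.1 mol.
(a) Mass of CaCl₂·2H₂O: 467.1 × 147 = 68,670 g.

(b) [OCl⁻]/[HOCl] = 10^(pH − pKa) = 10^(7.24 − 7.41) = 0.6761; fraction as HOCl = 1/(1 + 0.6761) = 0.5966.
(b) Free chlorine required for 1.85 ppm HOCl: 1.85 / 0.5966 = 3.101 ppm.
(b) FC to add: 3.101 − 0.3 = 2.801 mg/L as Cl₂.
(b) Cl₂ equivalent: 2.801 mg/L × 913,000 L = 2557 g.
(b) Product at 90.3% available Cl: 2557 / 0.903 = 2832 g.

(a) 68.7 kg; (b) 2.83 kg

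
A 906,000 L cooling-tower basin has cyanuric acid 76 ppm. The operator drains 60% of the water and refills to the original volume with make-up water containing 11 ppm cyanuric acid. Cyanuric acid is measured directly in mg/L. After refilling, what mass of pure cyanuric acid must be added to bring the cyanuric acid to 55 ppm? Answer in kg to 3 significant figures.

After draining 60% and refilling: 76 × 0.40 + 11 × 0.60 = 37 ppm.
Deficit to target: 55 − 37 = 18 mg/L.
Mass: 18 mg/L × 906,000 L = 16,310 g cyanuric acid.

16.3 kg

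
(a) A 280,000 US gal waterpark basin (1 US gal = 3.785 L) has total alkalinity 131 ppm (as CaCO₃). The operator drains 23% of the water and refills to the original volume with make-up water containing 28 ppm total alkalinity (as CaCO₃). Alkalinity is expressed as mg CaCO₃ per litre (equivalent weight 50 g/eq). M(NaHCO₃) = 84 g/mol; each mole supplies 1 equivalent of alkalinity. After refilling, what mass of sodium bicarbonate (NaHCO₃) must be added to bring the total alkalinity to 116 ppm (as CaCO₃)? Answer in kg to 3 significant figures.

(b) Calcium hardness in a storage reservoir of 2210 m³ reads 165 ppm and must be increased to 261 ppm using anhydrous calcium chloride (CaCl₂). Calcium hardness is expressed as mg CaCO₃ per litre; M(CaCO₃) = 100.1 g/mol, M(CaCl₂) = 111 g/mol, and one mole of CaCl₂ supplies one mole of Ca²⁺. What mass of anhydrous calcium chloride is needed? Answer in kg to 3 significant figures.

(a) Volume: 280,000 US gal × 3.785 L/gal = 1,059,800 L.
(a) After draining 23% and refilling: 131 × 0.77 + 28 × 0.23 = 107.31 ppm.
(a) Deficit to target: 116 − 107.31 = 8.69 mg/L.
(a) As CaCO₃: 8.69 mg/L × 1,059,800 L = 9210 g; ÷ 50 g/eq ÷ 1 = 184.2 mol NaHCO₃.
(a) Mass: 184.2 × 84 = 15,470 g.

(b) Volume: 2210 m³ = 2,210,000 L.
(b) Hardness to add: (261 − 165) = 96 mg/L as CaCO₃ × 2,210,000 L = 212,200 g as CaCO₃.
(b) Moles of Ca²⁺ (1 mol Ca²⁺ ≡ 1 mol CaCO₃): 212,200 / 100.1 g/mol = 2119 mol.
(b) Mass of CaCl₂: 2119 × 111 = 235,300 g.

(a) 15.5 kg; (b) 235 kg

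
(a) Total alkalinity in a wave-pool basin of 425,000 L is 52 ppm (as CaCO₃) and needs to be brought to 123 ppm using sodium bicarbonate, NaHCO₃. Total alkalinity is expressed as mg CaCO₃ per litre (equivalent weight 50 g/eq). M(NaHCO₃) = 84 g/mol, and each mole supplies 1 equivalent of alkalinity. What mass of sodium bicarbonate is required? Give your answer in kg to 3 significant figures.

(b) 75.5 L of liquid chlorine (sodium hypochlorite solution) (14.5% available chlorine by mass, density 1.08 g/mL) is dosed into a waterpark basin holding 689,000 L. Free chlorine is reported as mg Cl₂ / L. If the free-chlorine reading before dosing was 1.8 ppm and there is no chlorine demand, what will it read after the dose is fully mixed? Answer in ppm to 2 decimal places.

(a) Alkalinity to add: (123 − 52) = 71 mg/L as CaCO₃ × 425,000 L = 30,180 g as CaCO₃.
(a) Equivalents: 30,180 g ÷ 50 g/eq = 603.5 eq.
(a) NaHCO₃ supplies 1 eq per mole → 603.5 mol.
(a) Mass: 603.5 mol × 84 g/mol = 50,690 g.

(b) Mass of solution: 75.5 L × 1000 mL/L × 1.08 g/mL = 81,540 g.
(b) Available chlorine delivered: 81,540 g × 0.145 = 11,820 g as Cl₂.
(b) Concentration rise: 11,820 g / 689,000 L = 17.16 mg/L = 17.16 ppm.
(b) Final FC: 1.8 + 17.16 = 18.96 ppm.

(a) 50.7 kg; (b) 18.96 ppm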